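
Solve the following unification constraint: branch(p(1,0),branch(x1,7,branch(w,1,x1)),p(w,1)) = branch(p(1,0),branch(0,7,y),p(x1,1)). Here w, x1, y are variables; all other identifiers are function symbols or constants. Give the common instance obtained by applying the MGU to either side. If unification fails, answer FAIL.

Decompose branch/3: p(1,0) = p(1,0),  branch(x1,7,branch(w,1,x1)) = branch(0,7,y),  p(w,1) = p(x1,1).
Delete trivial equation p(1,0) = p(1,0).
Decompose branch/3: x1 = 0,  7 = 7,  branch(w,1,x1) = y.
Bind x1 := 0; substituting into the 2 remaining equations that mention x1 gives: branch(w,1,0) = y,  p(w,1) = p(0,1).
Delete trivial equation 7 = 7.
Bind y := branch(w,1,0); no other remaining equation mentions y.
Decompose p/2: w = 0,  1 = 1.
Bind w := 0; no other remaining equation mentions w. Substituting into the earlier binding gives y := branch(0,1,0).
Delete trivial equation 1 = 1.
Applying the MGU to either side gives branch(p(1,0),branch(0,7,branch(0,1,0)),p(0,1)).

branch(p(1,0),branch(0,7,branch(0,1,0)),p(0,1))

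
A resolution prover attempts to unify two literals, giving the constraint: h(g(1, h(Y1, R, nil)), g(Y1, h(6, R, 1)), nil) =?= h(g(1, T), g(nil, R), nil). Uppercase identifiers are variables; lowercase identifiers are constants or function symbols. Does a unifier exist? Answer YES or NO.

Decompose h/3: g(1, h(Y1, R, nil)) =?= g(1, T),  g(Y1, h(6, R, 1)) =?= g(nil, R),  nil =?= nil.
Decompose g/2: 1 =?= 1,  h(Y1, R, nil) =?= T.
Delete trivial equation 1 =?= 1.
Bind T := h(Y1, R, nil); no other remaining equation mentions T.
Decompose g/2: Y1 =?= nil,  h(6, R, 1) =?= R.
Bind Y1 := nil; no other remaining equation mentions Y1. Substituting into the earlier binding gives T := h(nil, R, nil).
Occurs check fails: R occurs in h(6, R, 1); the equation R =?= h(6, R, 1) has no finite solution.

NO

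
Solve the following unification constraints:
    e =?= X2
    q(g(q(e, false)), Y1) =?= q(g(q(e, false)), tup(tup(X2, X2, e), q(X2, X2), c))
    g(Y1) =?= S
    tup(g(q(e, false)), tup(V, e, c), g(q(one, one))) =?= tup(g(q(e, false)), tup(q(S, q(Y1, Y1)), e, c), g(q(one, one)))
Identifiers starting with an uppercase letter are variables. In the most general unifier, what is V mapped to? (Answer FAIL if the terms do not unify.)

Bind X2 := e; substituting into the one remaining equation that mentions X2 gives: q(g(q(e, false)), Y1) =?= q(g(q(e, false)), tup(tup(e, e, e), q(e, e), c)).
Decompose q/2: g(q(e, false)) =?= g(q(e, false)),  Y1 =?= tup(tup(e, e, e), q(e, e), c).
Delete trivial equation g(q(e, false)) =?= g(q(e, false)).
Bind Y1 := tup(tup(e, e, e), q(e, e), c); substituting into the remaining equations gives: g(tup(tup(e, e, e), q(e, e), c)) =?= S,  tup(g(q(e, false)), tup(V, e, c), g(q(one, one))) =?= tup(g(q(e, false)), tup(q(S, q(tup(tup(e, e, e), q(e, e), c), tup(tup(e, e, e), q(e, e), c))), e, c), g(q(one, one))).
Bind S := g(tup(tup(e, e, e), q(e, e), c)); substituting into the remaining equation gives: tup(g(q(e, false)), tup(V, e, c), g(q(one, one))) =?= tup(g(q(e, false)), tup(q(g(tup(tup(e, e, e), q(e, e), c)), q(tup(tup(e, e, e), q(e, e), c), tup(tup(e, e, e), q(e, e), c))), e, c), g(q(one, one))).
Decompose tup/3: g(q(e, false)) =?= g(q(e, false)),  tup(V, e, c) =?= tup(q(g(tup(tup(e, e, e), q(e, e), c)), q(tup(tup(e, e, e), q(e, e), c), tup(tup(e, e, e), q(e, e), c))), e, c),  g(q(one, one)) =?= g(q(one, one)).
Delete trivial equation g(q(e, false)) =?= g(q(e, false)).
Decompose tup/3: V =?= q(g(tup(tup(e, e, e), q(e, e), c)), q(tup(tup(e, e, e), q(e, e), c), tup(tup(e, e, e), q(e, e), c))),  e =?= e,  c =?= c.
Bind V := q(g(tup(tup(e, e, e), q(e, e), c)), q(tup(tup(e, e, e), q(e, e), c), tup(tup(e, e, e), q(e, e), c))); no other remaining equation mentions V.
Delete trivial equation e =?= e.
Delete trivial equation c =?= c.
Delete trivial equation g(q(one, one)) =?= g(q(one, one)).
MGU = { X2 ↦ e, Y1 ↦ tup(tup(e, e, e), q(e, e), c), S ↦ g(tup(tup(e, e, e), q(e, e), c)), V ↦ q(g(tup(tup(e, e, e), q(e, e), c)), q(tup(tup(e, e, e), q(e, e), c), tup(tup(e, e, e), q(e, e), c))) }, so V ↦ q(g(tup(tup(e, e, e), q(e, e), c)), q(tup(tup(e, e, e), q(e, e), c), tup(tup(e, e, e), q(e, e), c))).

q(g(tup(tup(e, e, e), q(e, e), c)), q(tup(tup(e, e, e), q(e, e), c), tup(tup(e, e, e), q(e, e), c)))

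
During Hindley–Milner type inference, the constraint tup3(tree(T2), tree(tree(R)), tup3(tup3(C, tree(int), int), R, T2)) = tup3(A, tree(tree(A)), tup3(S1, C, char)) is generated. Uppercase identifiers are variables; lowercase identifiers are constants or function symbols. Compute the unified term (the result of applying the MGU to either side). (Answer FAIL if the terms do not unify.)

tup3(tree(char), tree(tree(tree(char))), tup3(tup3(tree(char), tree(int), int), tree(char), char))

Decompose tup3/3: tree(T2) = A,  tree(tree(R)) = tree(tree(A)),  tup3(tup3(C, tree(int), int), R, T2) = tup3(S1, C, char).
Bind A := tree(T2); substituting into the one remaining equation that mentions A gives: tree(tree(R)) = tree(tree(tree(T2))).
Decompose tree/1: tree(R) = tree(tree(T2)).
Decompose tree/1: R = tree(T2).
Bind R := tree(T2); substituting into the remaining equation gives: tup3(tup3(C, tree(int), int), tree(T2), T2) = tup3(S1, C, char).
Decompose tup3/3: tup3(C, tree(int), int) = S1,  tree(T2) = C,  T2 = char.
Bind S1 := tup3(C, tree(int), int); no other remaining equation mentions S1.
Bind C := tree(T2); no other remaining equation mentions C. Substituting into the earlier binding gives S1 := tup3(tree(T2), tree(int), int).
Bind T2 := char. Substituting into the earlier bindings gives A := tree(char), R := tree(char), S1 := tup3(tree(char), tree(int), int), C := tree(char).
Applying the MGU to either side gives tup3(tree(char), tree(tree(tree(char))), tup3(tup3(tree(char), tree(int), int), tree(char), char)).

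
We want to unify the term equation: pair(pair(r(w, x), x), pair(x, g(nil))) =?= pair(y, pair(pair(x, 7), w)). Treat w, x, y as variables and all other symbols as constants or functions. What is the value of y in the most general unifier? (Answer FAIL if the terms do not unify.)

FAIL

Decompose pair/2: pair(r(w, x), x) =?= y,  pair(x, g(nil)) =?= pair(pair(x, 7), w).
Bind y := pair(r(w, x), x); no other remaining equation mentions y.
Decompose pair/2: x =?= pair(x, 7),  g(nil) =?= w.
Occurs check fails: x occurs in pair(x, 7); the equation x =?= pair(x, 7) has no finite solution.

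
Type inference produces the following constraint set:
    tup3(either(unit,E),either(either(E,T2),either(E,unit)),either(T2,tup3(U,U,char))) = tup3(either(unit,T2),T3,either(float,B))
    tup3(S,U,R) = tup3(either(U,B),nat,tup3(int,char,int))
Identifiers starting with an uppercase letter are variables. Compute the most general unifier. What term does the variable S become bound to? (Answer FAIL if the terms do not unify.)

either(nat,tup3(nat,nat,char))

Decompose tup3/3: either(unit,E) = either(unit,T2),  either(either(E,T2),either(E,unit)) = T3,  either(T2,tup3(U,U,char)) = either(float,B).
Decompose either/2: unit = unit,  E = T2.
Delete trivial equation unit = unit.
Bind E := T2; substituting into the one remaining equation that mentions E gives: either(either(T2,T2),either(T2,unit)) = T3.
Bind T3 := either(either(T2,T2),either(T2,unit)); no other remaining equation mentions T3.
Decompose either/2: T2 = float,  tup3(U,U,char) = B.
Bind T2 := float; no other remaining equation mentions T2. Substituting into the earlier bindings gives E := float, T3 := either(either(float,float),either(float,unit)).
Bind B := tup3(U,U,char); substituting into the remaining equation gives: tup3(S,U,R) = tup3(either(U,tup3(U,U,char)),nat,tup3(int,char,int)).
Decompose tup3/3: S = either(U,tup3(U,U,char)),  U = nat,  R = tup3(int,char,int).
Bind S := either(U,tup3(U,U,char)); no other remaining equation mentions S.
Bind U := nat; no other remaining equation mentions U. Substituting into the earlier bindings gives B := tup3(nat,nat,char), S := either(nat,tup3(nat,nat,char)).
Bind R := tup3(int,char,int).
MGU = { E ↦ float, T3 ↦ either(either(float,float),either(float,unit)), T2 ↦ float, B ↦ tup3(nat,nat,char), S ↦ either(nat,tup3(nat,nat,char)), U ↦ nat, R ↦ tup3(int,char,int) }, so S ↦ either(nat,tup3(nat,nat,char)).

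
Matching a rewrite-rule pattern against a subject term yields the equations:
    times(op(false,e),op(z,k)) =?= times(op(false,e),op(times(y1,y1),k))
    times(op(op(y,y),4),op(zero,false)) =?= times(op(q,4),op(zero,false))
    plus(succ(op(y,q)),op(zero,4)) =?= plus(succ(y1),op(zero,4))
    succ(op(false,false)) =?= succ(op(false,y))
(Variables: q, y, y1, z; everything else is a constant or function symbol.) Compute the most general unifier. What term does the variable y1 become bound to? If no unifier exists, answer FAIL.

Decompose times/2: op(false,e) =?= op(false,e),  op(z,k) =?= op(times(y1,y1),k).
Delete trivial equation op(false,e) =?= op(false,e).
Decompose op/2: z =?= times(y1,y1),  k =?= k.
Bind z := times(y1,y1); no other remaining equation mentions z.
Delete trivial equation k =?= k.
Decompose times/2: op(op(y,y),4) =?= op(q,4),  op(zero,false) =?= op(zero,false).
Decompose op/2: op(y,y) =?= q,  4 =?= 4.
Bind q := op(y,y); substituting into the one remaining equation that mentions q gives: plus(succ(op(y,op(y,y))),op(zero,4)) =?= plus(succ(y1),op(zero,4)).
Delete trivial equation 4 =?= 4.
Delete trivial equation op(zero,false) =?= op(zero,false).
Decompose plus/2: succ(op(y,op(y,y))) =?= succ(y1),  op(zero,4) =?= op(zero,4).
Decompose succ/1: op(y,op(y,y)) =?= y1.
Bind y1 := op(y,op(y,y)); no other remaining equation mentions y1. Substituting into the earlier binding gives z := times(op(y,op(y,y)),op(y,op(y,y))).
Delete trivial equation op(zero,4) =?= op(zero,4).
Decompose succ/1: op(false,false) =?= op(false,y).
Decompose op/2: false =?= false,  false =?= y.
Delete trivial equation false =?= false.
Bind y := false. Substituting into the earlier bindings gives z := times(op(false,op(false,false)),op(false,op(false,false))), q := op(false,false), y1 := op(false,op(false,false)).
MGU = { z -> times(op(false,op(false,false)),op(false,op(false,false))), q -> op(false,false), y1 -> op(false,op(false,false)), y -> false }, so y1 -> op(false,op(false,false)).

op(false,op(false,false))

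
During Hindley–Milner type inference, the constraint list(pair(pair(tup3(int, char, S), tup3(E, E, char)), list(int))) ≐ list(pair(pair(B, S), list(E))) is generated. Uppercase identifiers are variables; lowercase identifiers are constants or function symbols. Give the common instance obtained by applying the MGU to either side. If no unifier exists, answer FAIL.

Decompose list/1: pair(pair(tup3(int, char, S), tup3(E, E, char)), list(int)) ≐ pair(pair(B, S), list(E)).
Decompose pair/2: pair(tup3(int, char, S), tup3(E, E, char)) ≐ pair(B, S),  list(int) ≐ list(E).
Decompose pair/2: tup3(int, char, S) ≐ B,  tup3(E, E, char) ≐ S.
Bind B := tup3(int, char, S); no other remaining equation mentions B.
Bind S := tup3(E, E, char); no other remaining equation mentions S. Substituting into the earlier binding gives B := tup3(int, char, tup3(E, E, char)).
Decompose list/1: int ≐ E.
Bind E := int. Substituting into the earlier bindings gives B := tup3(int, char, tup3(int, int, char)), S := tup3(int, int, char).
Applying the MGU to either side gives list(pair(pair(tup3(int, char, tup3(int, int, char)), tup3(int, int, char)), list(int))).

list(pair(pair(tup3(int, char, tup3(int, int, char)), tup3(int, int, char)), list(int)))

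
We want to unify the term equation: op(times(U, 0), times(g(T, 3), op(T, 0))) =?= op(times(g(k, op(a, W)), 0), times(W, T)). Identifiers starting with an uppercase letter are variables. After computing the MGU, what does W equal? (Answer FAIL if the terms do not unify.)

Decompose op/2: times(U, 0) =?= times(g(k, op(a, W)), 0),  times(g(T, 3), op(T, 0)) =?= times(W, T).
Decompose times/2: U =?= g(k, op(a, W)),  0 =?= 0.
Bind U := g(k, op(a, W)); no other remaining equation mentions U.
Delete trivial equation 0 =?= 0.
Decompose times/2: g(T, 3) =?= W,  op(T, 0) =?= T.
Bind W := g(T, 3); no other remaining equation mentions W. Substituting into the earlier binding gives U := g(k, op(a, g(T, 3))).
Occurs check fails: T occurs in op(T, 0); the equation T =?= op(T, 0) has no finite solution.

FAIL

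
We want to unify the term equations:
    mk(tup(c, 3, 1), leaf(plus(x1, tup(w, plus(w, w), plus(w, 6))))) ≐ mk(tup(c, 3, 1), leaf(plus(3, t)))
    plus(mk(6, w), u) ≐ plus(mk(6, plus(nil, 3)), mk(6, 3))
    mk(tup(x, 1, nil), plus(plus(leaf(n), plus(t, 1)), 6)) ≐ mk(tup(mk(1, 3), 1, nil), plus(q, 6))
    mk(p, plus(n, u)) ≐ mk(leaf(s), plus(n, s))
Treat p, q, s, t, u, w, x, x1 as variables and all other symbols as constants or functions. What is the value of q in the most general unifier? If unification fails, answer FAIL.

plus(leaf(n), plus(tup(plus(nil, 3), plus(plus(nil, 3), plus(nil, 3)), plus(plus(nil, 3), 6)), 1))

Decompose mk/2: tup(c, 3, 1) ≐ tup(c, 3, 1),  leaf(plus(x1, tup(w, plus(w, w), plus(w, 6)))) ≐ leaf(plus(3, t)).
Delete trivial equation tup(c, 3, 1) ≐ tup(c, 3, 1).
Decompose leaf/1: plus(x1, tup(w, plus(w, w), plus(w, 6))) ≐ plus(3, t).
Decompose plus/2: x1 ≐ 3,  tup(w, plus(w, w), plus(w, 6)) ≐ t.
Bind x1 := 3; no other remaining equation mentions x1.
Bind t := tup(w, plus(w, w), plus(w, 6)); substituting into the one remaining equation that mentions t gives: mk(tup(x, 1, nil), plus(plus(leaf(n), plus(tup(w, plus(w, w), plus(w, 6)), 1)), 6)) ≐ mk(tup(mk(1, 3), 1, nil), plus(q, 6)).
Decompose plus/2: mk(6, w) ≐ mk(6, plus(nil, 3)),  u ≐ mk(6, 3).
Decompose mk/2: 6 ≐ 6,  w ≐ plus(nil, 3).
Delete trivial equation 6 ≐ 6.
Bind w := plus(nil, 3); substituting into the one remaining equation that mentions w gives: mk(tup(x, 1, nil), plus(plus(leaf(n), plus(tup(plus(nil, 3), plus(plus(nil, 3), plus(nil, 3)), plus(plus(nil, 3), 6)), 1)), 6)) ≐ mk(tup(mk(1, 3), 1, nil), plus(q, 6)). Substituting into the earlier binding gives t := tup(plus(nil, 3), plus(plus(nil, 3), plus(nil, 3)), plus(plus(nil, 3), 6)).
Bind u := mk(6, 3); substituting into the one remaining equation that mentions u gives: mk(p, plus(n, mk(6, 3))) ≐ mk(leaf(s), plus(n, s)).
Decompose mk/2: tup(x, 1, nil) ≐ tup(mk(1, 3), 1, nil),  plus(plus(leaf(n), plus(tup(plus(nil, 3), plus(plus(nil, 3), plus(nil, 3)), plus(plus(nil, 3), 6)), 1)), 6) ≐ plus(q, 6).
Decompose tup/3: x ≐ mk(1, 3),  1 ≐ 1,  nil ≐ nil.
Bind x := mk(1, 3); no other remaining equation mentions x.
Delete trivial equation 1 ≐ 1.
Delete trivial equation nil ≐ nil.
Decompose plus/2: plus(leaf(n), plus(tup(plus(nil, 3), plus(plus(nil, 3), plus(nil, 3)), plus(plus(nil, 3), 6)), 1)) ≐ q,  6 ≐ 6.
Bind q := plus(leaf(n), plus(tup(plus(nil, 3), plus(plus(nil, 3), plus(nil, 3)), plus(plus(nil, 3), 6)), 1)); no other remaining equation mentions q.
Delete trivial equation 6 ≐ 6.
Decompose mk/2: p ≐ leaf(s),  plus(n, mk(6, 3)) ≐ plus(n, s).
Bind p := leaf(s); no other remaining equation mentions p.
Decompose plus/2: n ≐ n,  mk(6, 3) ≐ s.
Delete trivial equation n ≐ n.
Bind s := mk(6, 3). Substituting into the earlier binding gives p := leaf(mk(6, 3)).
MGU = { x1 := 3, t := tup(plus(nil, 3), plus(plus(nil, 3), plus(nil, 3)), plus(plus(nil, 3), 6)), w := plus(nil, 3), u := mk(6, 3), x := mk(1, 3), q := plus(leaf(n), plus(tup(plus(nil, 3), plus(plus(nil, 3), plus(nil, 3)), plus(plus(nil, 3), 6)), 1)), p := leaf(mk(6, 3)), s := mk(6, 3) }, so q := plus(leaf(n), plus(tup(plus(nil, 3), plus(plus(nil, 3), plus(nil, 3)), plus(plus(nil, 3), 6)), 1)).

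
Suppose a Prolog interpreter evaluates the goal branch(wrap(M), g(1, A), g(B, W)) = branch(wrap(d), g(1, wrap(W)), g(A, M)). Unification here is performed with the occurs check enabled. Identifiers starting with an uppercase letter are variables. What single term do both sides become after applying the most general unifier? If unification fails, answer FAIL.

branch(wrap(d), g(1, wrap(d)), g(wrap(d), d))

Decompose branch/3: wrap(M) = wrap(d),  g(1, A) = g(1, wrap(W)),  g(B, W) = g(A, M).
Decompose wrap/1: M = d.
Bind M := d; substituting into the one remaining equation that mentions M gives: g(B, W) = g(A, d).
Decompose g/2: 1 = 1,  A = wrap(W).
Delete trivial equation 1 = 1.
Bind A := wrap(W); substituting into the remaining equation gives: g(B, W) = g(wrap(W), d).
Decompose g/2: B = wrap(W),  W = d.
Bind B := wrap(W); no other remaining equation mentions B.
Bind W := d. Substituting into the earlier bindings gives A := wrap(d), B := wrap(d).
Applying the MGU to either side gives branch(wrap(d), g(1, wrap(d)), g(wrap(d), d)).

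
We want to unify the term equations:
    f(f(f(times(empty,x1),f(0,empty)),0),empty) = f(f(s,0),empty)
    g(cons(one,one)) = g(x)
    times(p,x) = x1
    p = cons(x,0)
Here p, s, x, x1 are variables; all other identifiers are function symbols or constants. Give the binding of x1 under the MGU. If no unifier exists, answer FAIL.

Decompose f/2: f(f(times(empty,x1),f(0,empty)),0) = f(s,0),  empty = empty.
Decompose f/2: f(times(empty,x1),f(0,empty)) = s,  0 = 0.
Bind s := f(times(empty,x1),f(0,empty)); no other remaining equation mentions s.
Delete trivial equation 0 = 0.
Delete trivial equation empty = empty.
Decompose g/1: cons(one,one) = x.
Bind x := cons(one,one); substituting into the remaining equations gives: times(p,cons(one,one)) = x1,  p = cons(cons(one,one),0).
Bind x1 := times(p,cons(one,one)); no other remaining equation mentions x1. Substituting into the earlier binding gives s := f(times(empty,times(p,cons(one,one))),f(0,empty)).
Bind p := cons(cons(one,one),0). Substituting into the earlier bindings gives s := f(times(empty,times(cons(cons(one,one),0),cons(one,one))),f(0,empty)), x1 := times(cons(cons(one,one),0),cons(one,one)).
MGU = { s ↦ f(times(empty,times(cons(cons(one,one),0),cons(one,one))),f(0,empty)), x ↦ cons(one,one), x1 ↦ times(cons(cons(one,one),0),cons(one,one)), p ↦ cons(cons(one,one),0) }, so x1 ↦ times(cons(cons(one,one),0),cons(one,one)).

times(cons(cons(one,one),0),cons(one,one))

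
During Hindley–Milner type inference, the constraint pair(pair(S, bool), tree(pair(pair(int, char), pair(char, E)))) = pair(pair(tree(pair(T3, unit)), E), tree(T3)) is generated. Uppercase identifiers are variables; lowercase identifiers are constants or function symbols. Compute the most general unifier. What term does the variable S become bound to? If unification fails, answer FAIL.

Decompose pair/2: pair(S, bool) = pair(tree(pair(T3, unit)), E),  tree(pair(pair(int, char), pair(char, E))) = tree(T3).
Decompose pair/2: S = tree(pair(T3, unit)),  bool = E.
Bind S := tree(pair(T3, unit)); no other remaining equation mentions S.
Bind E := bool; substituting into the remaining equation gives: tree(pair(pair(int, char), pair(char, bool))) = tree(T3).
Decompose tree/1: pair(pair(int, char), pair(char, bool)) = T3.
Bind T3 := pair(pair(int, char), pair(char, bool)). Substituting into the earlier binding gives S := tree(pair(pair(pair(int, char), pair(char, bool)), unit)).
MGU = { S ↦ tree(pair(pair(pair(int, char), pair(char, bool)), unit)), E ↦ bool, T3 ↦ pair(pair(int, char), pair(char, bool)) }, so S ↦ tree(pair(pair(pair(int, char), pair(char, bool)), unit)).

tree(pair(pair(pair(int, char), pair(char, bool)), unit))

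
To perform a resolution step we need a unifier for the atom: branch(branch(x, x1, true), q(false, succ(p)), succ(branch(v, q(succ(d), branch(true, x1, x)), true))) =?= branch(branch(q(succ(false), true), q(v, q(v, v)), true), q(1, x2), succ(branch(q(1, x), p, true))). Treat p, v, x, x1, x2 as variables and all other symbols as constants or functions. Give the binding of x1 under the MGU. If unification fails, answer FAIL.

FAIL

Decompose branch/3: branch(x, x1, true) =?= branch(q(succ(false), true), q(v, q(v, v)), true),  q(false, succ(p)) =?= q(1, x2),  succ(branch(v, q(succ(d), branch(true, x1, x)), true)) =?= succ(branch(q(1, x), p, true)).
Decompose branch/3: x =?= q(succ(false), true),  x1 =?= q(v, q(v, v)),  true =?= true.
Bind x := q(succ(false), true); substituting into the one remaining equation that mentions x gives: succ(branch(v, q(succ(d), branch(true, x1, q(succ(false), true))), true)) =?= succ(branch(q(1, q(succ(false), true)), p, true)).
Bind x1 := q(v, q(v, v)); substituting into the one remaining equation that mentions x1 gives: succ(branch(v, q(succ(d), branch(true, q(v, q(v, v)), q(succ(false), true))), true)) =?= succ(branch(q(1, q(succ(false), true)), p, true)).
Delete trivial equation true =?= true.
Decompose q/2: false =?= 1,  succ(p) =?= x2.
Clash: constants false and 1 differ; no unifier exists.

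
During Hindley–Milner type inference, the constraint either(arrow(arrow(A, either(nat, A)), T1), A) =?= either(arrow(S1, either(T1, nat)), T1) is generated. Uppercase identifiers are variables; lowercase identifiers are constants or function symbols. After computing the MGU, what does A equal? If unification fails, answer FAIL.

Decompose either/2: arrow(arrow(A, either(nat, A)), T1) =?= arrow(S1, either(T1, nat)),  A =?= T1.
Decompose arrow/2: arrow(A, either(nat, A)) =?= S1,  T1 =?= either(T1, nat).
Bind S1 := arrow(A, either(nat, A)); no other remaining equation mentions S1.
Occurs check fails: T1 occurs in either(T1, nat); the equation T1 =?= either(T1, nat) has no finite solution.

FAIL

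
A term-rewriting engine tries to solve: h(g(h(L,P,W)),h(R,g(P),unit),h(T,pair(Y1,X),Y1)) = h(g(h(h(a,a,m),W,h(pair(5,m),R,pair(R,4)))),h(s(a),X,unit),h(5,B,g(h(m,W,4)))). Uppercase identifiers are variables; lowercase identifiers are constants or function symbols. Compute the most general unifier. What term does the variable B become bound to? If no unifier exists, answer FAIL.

pair(g(h(m,h(pair(5,m),s(a),pair(s(a),4)),4)),g(h(pair(5,m),s(a),pair(s(a),4))))

Decompose h/3: g(h(L,P,W)) = g(h(h(a,a,m),W,h(pair(5,m),R,pair(R,4)))),  h(R,g(P),unit) = h(s(a),X,unit),  h(T,pair(Y1,X),Y1) = h(5,B,g(h(m,W,4))).
Decompose g/1: h(L,P,W) = h(h(a,a,m),W,h(pair(5,m),R,pair(R,4))).
Decompose h/3: L = h(a,a,m),  P = W,  W = h(pair(5,m),R,pair(R,4)).
Bind L := h(a,a,m); no other remaining equation mentions L.
Bind P := W; substituting into the one remaining equation that mentions P gives: h(R,g(W),unit) = h(s(a),X,unit).
Bind W := h(pair(5,m),R,pair(R,4)); substituting into the remaining equations gives: h(R,g(h(pair(5,m),R,pair(R,4))),unit) = h(s(a),X,unit),  h(T,pair(Y1,X),Y1) = h(5,B,g(h(m,h(pair(5,m),R,pair(R,4)),4))). Substituting into the earlier binding gives P := h(pair(5,m),R,pair(R,4)).
Decompose h/3: R = s(a),  g(h(pair(5,m),R,pair(R,4))) = X,  unit = unit.
Bind R := s(a); substituting into the 2 remaining equations that mention R gives: g(h(pair(5,m),s(a),pair(s(a),4))) = X,  h(T,pair(Y1,X),Y1) = h(5,B,g(h(m,h(pair(5,m),s(a),pair(s(a),4)),4))). Substituting into the earlier bindings gives P := h(pair(5,m),s(a),pair(s(a),4)), W := h(pair(5,m),s(a),pair(s(a),4)).
Bind X := g(h(pair(5,m),s(a),pair(s(a),4))); substituting into the one remaining equation that mentions X gives: h(T,pair(Y1,g(h(pair(5,m),s(a),pair(s(a),4)))),Y1) = h(5,B,g(h(m,h(pair(5,m),s(a),pair(s(a),4)),4))).
Delete trivial equation unit = unit.
Decompose h/3: T = 5,  pair(Y1,g(h(pair(5,m),s(a),pair(s(a),4)))) = B,  Y1 = g(h(m,h(pair(5,m),s(a),pair(s(a),4)),4)).
Bind T := 5; no other remaining equation mentions T.
Bind B := pair(Y1,g(h(pair(5,m),s(a),pair(s(a),4)))); no other remaining equation mentions B.
Bind Y1 := g(h(m,h(pair(5,m),s(a),pair(s(a),4)),4)). Substituting into the earlier binding gives B := pair(g(h(m,h(pair(5,m),s(a),pair(s(a),4)),4)),g(h(pair(5,m),s(a),pair(s(a),4)))).
MGU = { L -> h(a,a,m), P -> h(pair(5,m),s(a),pair(s(a),4)), W -> h(pair(5,m),s(a),pair(s(a),4)), R -> s(a), X -> g(h(pair(5,m),s(a),pair(s(a),4))), T -> 5, B -> pair(g(h(m,h(pair(5,m),s(a),pair(s(a),4)),4)),g(h(pair(5,m),s(a),pair(s(a),4)))), Y1 -> g(h(m,h(pair(5,m),s(a),pair(s(a),4)),4)) }, so B -> pair(g(h(m,h(pair(5,m),s(a),pair(s(a),4)),4)),g(h(pair(5,m),s(a),pair(s(a),4)))).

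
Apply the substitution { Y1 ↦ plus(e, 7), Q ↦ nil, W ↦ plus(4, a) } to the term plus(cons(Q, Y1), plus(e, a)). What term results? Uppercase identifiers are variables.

Replace each occurrence of Y1 with plus(e, 7).
Replace each occurrence of Q with nil.
Result: plus(cons(nil, plus(e, 7)), plus(e, a)).

plus(cons(nil, plus(e, 7)), plus(e, a))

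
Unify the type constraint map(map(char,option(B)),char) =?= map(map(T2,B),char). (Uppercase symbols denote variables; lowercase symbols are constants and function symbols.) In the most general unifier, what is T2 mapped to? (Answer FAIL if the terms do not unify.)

Decompose map/2: map(char,option(B)) =?= map(T2,B),  char =?= char.
Decompose map/2: char =?= T2,  option(B) =?= B.
Bind T2 := char; no other remaining equation mentions T2.
Occurs check fails: B occurs in option(B); the equation B =?= option(B) has no finite solution.

FAIL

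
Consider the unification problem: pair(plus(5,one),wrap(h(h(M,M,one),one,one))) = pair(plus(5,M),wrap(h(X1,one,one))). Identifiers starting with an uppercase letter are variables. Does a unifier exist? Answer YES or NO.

YES

Decompose pair/2: plus(5,one) = plus(5,M),  wrap(h(h(M,M,one),one,one)) = wrap(h(X1,one,one)).
Decompose plus/2: 5 = 5,  one = M.
Delete trivial equation 5 = 5.
Bind M := one; substituting into the remaining equation gives: wrap(h(h(one,one,one),one,one)) = wrap(h(X1,one,one)).
Decompose wrap/1: h(h(one,one,one),one,one) = h(X1,one,one).
Decompose h/3: h(one,one,one) = X1,  one = one,  one = one.
Bind X1 := h(one,one,one); no other remaining equation mentions X1.
Delete trivial equation one = one.
Delete trivial equation one = one.
No equations remain and no clash or occurs-check failure arose, so a unifier exists.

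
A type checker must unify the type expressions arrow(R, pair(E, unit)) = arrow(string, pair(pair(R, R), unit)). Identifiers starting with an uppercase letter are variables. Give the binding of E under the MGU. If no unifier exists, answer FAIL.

pair(string, string)

Decompose arrow/2: R = string,  pair(E, unit) = pair(pair(R, R), unit).
Bind R := string; substituting into the remaining equation gives: pair(E, unit) = pair(pair(string, string), unit).
Decompose pair/2: E = pair(string, string),  unit = unit.
Bind E := pair(string, string); no other remaining equation mentions E.
Delete trivial equation unit = unit.
MGU = { R ↦ string, E ↦ pair(string, string) }, so E ↦ pair(string, string).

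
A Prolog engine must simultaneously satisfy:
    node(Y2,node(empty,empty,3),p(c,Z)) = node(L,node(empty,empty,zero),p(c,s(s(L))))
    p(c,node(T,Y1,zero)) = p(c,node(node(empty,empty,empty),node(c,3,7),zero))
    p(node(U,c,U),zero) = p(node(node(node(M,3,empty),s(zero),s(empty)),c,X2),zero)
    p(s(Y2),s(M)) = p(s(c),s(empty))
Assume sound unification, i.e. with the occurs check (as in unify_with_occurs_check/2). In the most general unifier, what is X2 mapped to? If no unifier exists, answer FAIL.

Decompose node/3: Y2 = L,  node(empty,empty,3) = node(empty,empty,zero),  p(c,Z) = p(c,s(s(L))).
Bind Y2 := L; substituting into the one remaining equation that mentions Y2 gives: p(s(L),s(M)) = p(s(c),s(empty)).
Decompose node/3: empty = empty,  empty = empty,  3 = zero.
Delete trivial equation empty = empty.
Delete trivial equation empty = empty.
Clash: constants 3 and zero differ; no unifier exists.

FAIL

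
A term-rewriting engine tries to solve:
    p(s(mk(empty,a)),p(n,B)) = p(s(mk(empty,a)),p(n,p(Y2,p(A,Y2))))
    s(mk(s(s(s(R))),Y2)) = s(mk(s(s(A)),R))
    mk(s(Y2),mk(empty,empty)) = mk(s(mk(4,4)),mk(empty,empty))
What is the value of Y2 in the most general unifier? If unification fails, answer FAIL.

Decompose p/2: s(mk(empty,a)) = s(mk(empty,a)),  p(n,B) = p(n,p(Y2,p(A,Y2))).
Delete trivial equation s(mk(empty,a)) = s(mk(empty,a)).
Decompose p/2: n = n,  B = p(Y2,p(A,Y2)).
Delete trivial equation n = n.
Bind B := p(Y2,p(A,Y2)); no other remaining equation mentions B.
Decompose s/1: mk(s(s(s(R))),Y2) = mk(s(s(A)),R).
Decompose mk/2: s(s(s(R))) = s(s(A)),  Y2 = R.
Decompose s/1: s(s(R)) = s(A).
Decompose s/1: s(R) = A.
Bind A := s(R); no other remaining equation mentions A. Substituting into the earlier binding gives B := p(Y2,p(s(R),Y2)).
Bind Y2 := R; substituting into the remaining equation gives: mk(s(R),mk(empty,empty)) = mk(s(mk(4,4)),mk(empty,empty)). Substituting into the earlier binding gives B := p(R,p(s(R),R)).
Decompose mk/2: s(R) = s(mk(4,4)),  mk(empty,empty) = mk(empty,empty).
Decompose s/1: R = mk(4,4).
Bind R := mk(4,4); no other remaining equation mentions R. Substituting into the earlier bindings gives B := p(mk(4,4),p(s(mk(4,4)),mk(4,4))), A := s(mk(4,4)), Y2 := mk(4,4).
Delete trivial equation mk(empty,empty) = mk(empty,empty).
MGU = { B := p(mk(4,4),p(s(mk(4,4)),mk(4,4))), A := s(mk(4,4)), Y2 := mk(4,4), R := mk(4,4) }, so Y2 := mk(4,4).

mk(4,4)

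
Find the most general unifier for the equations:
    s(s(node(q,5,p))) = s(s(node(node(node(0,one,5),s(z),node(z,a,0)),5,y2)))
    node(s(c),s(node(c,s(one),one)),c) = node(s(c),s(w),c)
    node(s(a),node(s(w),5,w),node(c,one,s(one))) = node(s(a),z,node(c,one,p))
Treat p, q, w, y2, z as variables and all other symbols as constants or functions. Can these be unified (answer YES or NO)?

YES

Decompose s/1: s(node(q,5,p)) = s(node(node(node(0,one,5),s(z),node(z,a,0)),5,y2)).
Decompose s/1: node(q,5,p) = node(node(node(0,one,5),s(z),node(z,a,0)),5,y2).
Decompose node/3: q = node(node(0,one,5),s(z),node(z,a,0)),  5 = 5,  p = y2.
Bind q := node(node(0,one,5),s(z),node(z,a,0)); no other remaining equation mentions q.
Delete trivial equation 5 = 5.
Bind p := y2; substituting into the one remaining equation that mentions p gives: node(s(a),node(s(w),5,w),node(c,one,s(one))) = node(s(a),z,node(c,one,y2)).
Decompose node/3: s(c) = s(c),  s(node(c,s(one),one)) = s(w),  c = c.
Delete trivial equation s(c) = s(c).
Decompose s/1: node(c,s(one),one) = w.
Bind w := node(c,s(one),one); substituting into the one remaining equation that mentions w gives: node(s(a),node(s(node(c,s(one),one)),5,node(c,s(one),one)),node(c,one,s(one))) = node(s(a),z,node(c,one,y2)).
Delete trivial equation c = c.
Decompose node/3: s(a) = s(a),  node(s(node(c,s(one),one)),5,node(c,s(one),one)) = z,  node(c,one,s(one)) = node(c,one,y2).
Delete trivial equation s(a) = s(a).
Bind z := node(s(node(c,s(one),one)),5,node(c,s(one),one)); no other remaining equation mentions z. Substituting into the earlier binding gives q := node(node(0,one,5),s(node(s(node(c,s(one),one)),5,node(c,s(one),one))),node(node(s(node(c,s(one),one)),5,node(c,s(one),one)),a,0)).
Decompose node/3: c = c,  one = one,  s(one) = y2.
Delete trivial equation c = c.
Delete trivial equation one = one.
Bind y2 := s(one). Substituting into the earlier binding gives p := s(one).
No equations remain and no clash or occurs-check failure arose, so a unifier exists.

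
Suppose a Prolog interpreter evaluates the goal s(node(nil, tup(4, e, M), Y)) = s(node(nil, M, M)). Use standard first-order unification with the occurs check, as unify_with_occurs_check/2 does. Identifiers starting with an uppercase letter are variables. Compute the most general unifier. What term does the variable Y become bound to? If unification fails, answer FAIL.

FAIL

Decompose s/1: node(nil, tup(4, e, M), Y) = node(nil, M, M).
Decompose node/3: nil = nil,  tup(4, e, M) = M,  Y = M.
Delete trivial equation nil = nil.
Occurs check fails: M occurs in tup(4, e, M); the equation M = tup(4, e, M) has no finite solution.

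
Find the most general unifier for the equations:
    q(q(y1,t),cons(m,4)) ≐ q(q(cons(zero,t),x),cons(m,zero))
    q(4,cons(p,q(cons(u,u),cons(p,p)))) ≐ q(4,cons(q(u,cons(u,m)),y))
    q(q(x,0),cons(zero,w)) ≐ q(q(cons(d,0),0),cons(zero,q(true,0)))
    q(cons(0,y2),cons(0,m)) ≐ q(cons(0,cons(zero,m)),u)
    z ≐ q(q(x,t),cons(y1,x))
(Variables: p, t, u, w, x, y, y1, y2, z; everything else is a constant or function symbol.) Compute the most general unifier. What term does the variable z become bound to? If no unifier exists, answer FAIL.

Decompose q/2: q(y1,t) ≐ q(cons(zero,t),x),  cons(m,4) ≐ cons(m,zero).
Decompose q/2: y1 ≐ cons(zero,t),  t ≐ x.
Bind y1 := cons(zero,t); substituting into the one remaining equation that mentions y1 gives: z ≐ q(q(x,t),cons(cons(zero,t),x)).
Bind t := x; substituting into the one remaining equation that mentions t gives: z ≐ q(q(x,x),cons(cons(zero,x),x)). Substituting into the earlier binding gives y1 := cons(zero,x).
Decompose cons/2: m ≐ m,  4 ≐ zero.
Delete trivial equation m ≐ m.
Clash: constants 4 and zero differ; no unifier exists.

FAIL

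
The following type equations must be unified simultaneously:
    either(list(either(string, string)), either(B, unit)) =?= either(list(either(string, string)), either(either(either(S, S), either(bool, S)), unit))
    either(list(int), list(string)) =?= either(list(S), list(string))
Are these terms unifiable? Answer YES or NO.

YES

Decompose either/2: list(either(string, string)) =?= list(either(string, string)),  either(B, unit) =?= either(either(either(S, S), either(bool, S)), unit).
Delete trivial equation list(either(string, string)) =?= list(either(string, string)).
Decompose either/2: B =?= either(either(S, S), either(bool, S)),  unit =?= unit.
Bind B := either(either(S, S), either(bool, S)); no other remaining equation mentions B.
Delete trivial equation unit =?= unit.
Decompose either/2: list(int) =?= list(S),  list(string) =?= list(string).
Decompose list/1: int =?= S.
Bind S := int; no other remaining equation mentions S. Substituting into the earlier binding gives B := either(either(int, int), either(bool, int)).
Delete trivial equation list(string) =?= list(string).
No equations remain and no clash or occurs-check failure arose, so a unifier exists.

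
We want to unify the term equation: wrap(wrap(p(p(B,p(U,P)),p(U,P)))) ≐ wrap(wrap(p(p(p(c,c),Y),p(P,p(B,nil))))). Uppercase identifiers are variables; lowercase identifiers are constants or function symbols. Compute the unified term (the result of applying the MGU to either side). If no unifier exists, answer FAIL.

wrap(wrap(p(p(p(c,c),p(p(p(c,c),nil),p(p(c,c),nil))),p(p(p(c,c),nil),p(p(c,c),nil)))))

Decompose wrap/1: wrap(p(p(B,p(U,P)),p(U,P))) ≐ wrap(p(p(p(c,c),Y),p(P,p(B,nil)))).
Decompose wrap/1: p(p(B,p(U,P)),p(U,P)) ≐ p(p(p(c,c),Y),p(P,p(B,nil))).
Decompose p/2: p(B,p(U,P)) ≐ p(p(c,c),Y),  p(U,P) ≐ p(P,p(B,nil)).
Decompose p/2: B ≐ p(c,c),  p(U,P) ≐ Y.
Bind B := p(c,c); substituting into the one remaining equation that mentions B gives: p(U,P) ≐ p(P,p(p(c,c),nil)).
Bind Y := p(U,P); no other remaining equation mentions Y.
Decompose p/2: U ≐ P,  P ≐ p(p(c,c),nil).
Bind U := P; no other remaining equation mentions U. Substituting into the earlier binding gives Y := p(P,P).
Bind P := p(p(c,c),nil). Substituting into the earlier bindings gives Y := p(p(p(c,c),nil),p(p(c,c),nil)), U := p(p(c,c),nil).
Applying the MGU to either side gives wrap(wrap(p(p(p(c,c),p(p(p(c,c),nil),p(p(c,c),nil))),p(p(p(c,c),nil),p(p(c,c),nil))))).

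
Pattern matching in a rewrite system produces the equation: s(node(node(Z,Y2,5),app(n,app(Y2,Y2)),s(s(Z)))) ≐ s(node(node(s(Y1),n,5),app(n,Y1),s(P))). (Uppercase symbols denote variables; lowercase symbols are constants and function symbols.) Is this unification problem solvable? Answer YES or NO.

YES

Decompose s/1: node(node(Z,Y2,5),app(n,app(Y2,Y2)),s(s(Z))) ≐ node(node(s(Y1),n,5),app(n,Y1),s(P)).
Decompose node/3: node(Z,Y2,5) ≐ node(s(Y1),n,5),  app(n,app(Y2,Y2)) ≐ app(n,Y1),  s(s(Z)) ≐ s(P).
Decompose node/3: Z ≐ s(Y1),  Y2 ≐ n,  5 ≐ 5.
Bind Z := s(Y1); substituting into the one remaining equation that mentions Z gives: s(s(s(Y1))) ≐ s(P).
Bind Y2 := n; substituting into the one remaining equation that mentions Y2 gives: app(n,app(n,n)) ≐ app(n,Y1).
Delete trivial equation 5 ≐ 5.
Decompose app/2: n ≐ n,  app(n,n) ≐ Y1.
Delete trivial equation n ≐ n.
Bind Y1 := app(n,n); substituting into the remaining equation gives: s(s(s(app(n,n)))) ≐ s(P). Substituting into the earlier binding gives Z := s(app(n,n)).
Decompose s/1: s(s(app(n,n))) ≐ P.
Bind P := s(s(app(n,n))).
No equations remain and no clash or occurs-check failure arose, so a unifier exists.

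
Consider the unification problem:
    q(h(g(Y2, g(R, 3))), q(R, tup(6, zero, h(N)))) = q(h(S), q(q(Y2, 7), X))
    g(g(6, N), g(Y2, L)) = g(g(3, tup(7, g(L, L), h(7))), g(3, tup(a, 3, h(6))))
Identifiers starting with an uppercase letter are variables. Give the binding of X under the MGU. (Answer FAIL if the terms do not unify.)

Decompose q/2: h(g(Y2, g(R, 3))) = h(S),  q(R, tup(6, zero, h(N))) = q(q(Y2, 7), X).
Decompose h/1: g(Y2, g(R, 3)) = S.
Bind S := g(Y2, g(R, 3)); no other remaining equation mentions S.
Decompose q/2: R = q(Y2, 7),  tup(6, zero, h(N)) = X.
Bind R := q(Y2, 7); no other remaining equation mentions R. Substituting into the earlier binding gives S := g(Y2, g(q(Y2, 7), 3)).
Bind X := tup(6, zero, h(N)); no other remaining equation mentions X.
Decompose g/2: g(6, N) = g(3, tup(7, g(L, L), h(7))),  g(Y2, L) = g(3, tup(a, 3, h(6))).
Decompose g/2: 6 = 3,  N = tup(7, g(L, L), h(7)).
Clash: constants 6 and 3 differ; no unifier exists.

FAIL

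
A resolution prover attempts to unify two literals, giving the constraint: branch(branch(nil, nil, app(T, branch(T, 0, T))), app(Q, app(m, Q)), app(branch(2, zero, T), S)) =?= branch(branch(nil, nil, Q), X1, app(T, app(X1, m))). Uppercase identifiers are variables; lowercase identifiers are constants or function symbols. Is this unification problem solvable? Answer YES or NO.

Decompose branch/3: branch(nil, nil, app(T, branch(T, 0, T))) =?= branch(nil, nil, Q),  app(Q, app(m, Q)) =?= X1,  app(branch(2, zero, T), S) =?= app(T, app(X1, m)).
Decompose branch/3: nil =?= nil,  nil =?= nil,  app(T, branch(T, 0, T)) =?= Q.
Delete trivial equation nil =?= nil.
Delete trivial equation nil =?= nil.
Bind Q := app(T, branch(T, 0, T)); substituting into the one remaining equation that mentions Q gives: app(app(T, branch(T, 0, T)), app(m, app(T, branch(T, 0, T)))) =?= X1.
Bind X1 := app(app(T, branch(T, 0, T)), app(m, app(T, branch(T, 0, T)))); substituting into the remaining equation gives: app(branch(2, zero, T), S) =?= app(T, app(app(app(T, branch(T, 0, T)), app(m, app(T, branch(T, 0, T)))), m)).
Decompose app/2: branch(2, zero, T) =?= T,  S =?= app(app(app(T, branch(T, 0, T)), app(m, app(T, branch(T, 0, T)))), m).
Occurs check fails: T occurs in branch(2, zero, T); the equation T =?= branch(2, zero, T) has no finite solution.

NO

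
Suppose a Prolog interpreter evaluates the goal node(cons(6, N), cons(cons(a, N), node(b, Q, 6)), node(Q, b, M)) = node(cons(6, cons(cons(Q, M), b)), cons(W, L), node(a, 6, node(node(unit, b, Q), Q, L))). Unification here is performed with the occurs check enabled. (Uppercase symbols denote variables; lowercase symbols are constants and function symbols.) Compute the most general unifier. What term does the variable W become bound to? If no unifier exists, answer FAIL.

Decompose node/3: cons(6, N) = cons(6, cons(cons(Q, M), b)),  cons(cons(a, N), node(b, Q, 6)) = cons(W, L),  node(Q, b, M) = node(a, 6, node(node(unit, b, Q), Q, L)).
Decompose cons/2: 6 = 6,  N = cons(cons(Q, M), b).
Delete trivial equation 6 = 6.
Bind N := cons(cons(Q, M), b); substituting into the one remaining equation that mentions N gives: cons(cons(a, cons(cons(Q, M), b)), node(b, Q, 6)) = cons(W, L).
Decompose cons/2: cons(a, cons(cons(Q, M), b)) = W,  node(b, Q, 6) = L.
Bind W := cons(a, cons(cons(Q, M), b)); no other remaining equation mentions W.
Bind L := node(b, Q, 6); substituting into the remaining equation gives: node(Q, b, M) = node(a, 6, node(node(unit, b, Q), Q, node(b, Q, 6))).
Decompose node/3: Q = a,  b = 6,  M = node(node(unit, b, Q), Q, node(b, Q, 6)).
Bind Q := a; substituting into the one remaining equation that mentions Q gives: M = node(node(unit, b, a), a, node(b, a, 6)). Substituting into the earlier bindings gives N := cons(cons(a, M), b), W := cons(a, cons(cons(a, M), b)), L := node(b, a, 6).
Clash: constants b and 6 differ; no unifier exists.

FAIL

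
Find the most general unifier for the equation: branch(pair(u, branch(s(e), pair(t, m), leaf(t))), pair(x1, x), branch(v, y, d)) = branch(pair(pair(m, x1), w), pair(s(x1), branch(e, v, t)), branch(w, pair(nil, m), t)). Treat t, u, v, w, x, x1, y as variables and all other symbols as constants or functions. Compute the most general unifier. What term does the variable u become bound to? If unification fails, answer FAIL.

FAIL

Decompose branch/3: pair(u, branch(s(e), pair(t, m), leaf(t))) = pair(pair(m, x1), w),  pair(x1, x) = pair(s(x1), branch(e, v, t)),  branch(v, y, d) = branch(w, pair(nil, m), t).
Decompose pair/2: u = pair(m, x1),  branch(s(e), pair(t, m), leaf(t)) = w.
Bind u := pair(m, x1); no other remaining equation mentions u.
Bind w := branch(s(e), pair(t, m), leaf(t)); substituting into the one remaining equation that mentions w gives: branch(v, y, d) = branch(branch(s(e), pair(t, m), leaf(t)), pair(nil, m), t).
Decompose pair/2: x1 = s(x1),  x = branch(e, v, t).
Occurs check fails: x1 occurs in s(x1); the equation x1 = s(x1) has no finite solution.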